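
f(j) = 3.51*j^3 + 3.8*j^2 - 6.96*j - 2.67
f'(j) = 10.53*j^2 + 7.6*j - 6.96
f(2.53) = 60.89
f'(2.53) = 79.67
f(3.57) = 180.62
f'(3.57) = 154.38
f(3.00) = 105.42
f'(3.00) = 110.61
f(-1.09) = 4.89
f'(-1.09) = -2.73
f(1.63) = 11.28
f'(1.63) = 33.41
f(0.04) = -2.94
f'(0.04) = -6.64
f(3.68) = 198.10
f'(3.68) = 163.61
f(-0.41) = 0.58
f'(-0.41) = -8.31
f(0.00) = -2.67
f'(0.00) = -6.96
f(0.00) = -2.67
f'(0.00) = -6.96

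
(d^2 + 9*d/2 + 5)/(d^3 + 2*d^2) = (d + 5/2)/d^2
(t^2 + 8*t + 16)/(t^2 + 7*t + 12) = (t + 4)/(t + 3)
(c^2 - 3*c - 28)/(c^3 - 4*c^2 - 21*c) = (c + 4)/(c*(c + 3))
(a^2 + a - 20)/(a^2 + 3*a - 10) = (a - 4)/(a - 2)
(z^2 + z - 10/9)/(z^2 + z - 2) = (z^2 + z - 10/9)/(z^2 + z - 2)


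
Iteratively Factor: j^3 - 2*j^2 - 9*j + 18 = (j + 3)*(j^2 - 5*j + 6) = (j - 2)*(j + 3)*(j - 3)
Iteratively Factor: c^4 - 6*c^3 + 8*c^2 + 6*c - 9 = (c - 3)*(c^3 - 3*c^2 - c + 3) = (c - 3)*(c - 1)*(c^2 - 2*c - 3) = (c - 3)*(c - 1)*(c + 1)*(c - 3)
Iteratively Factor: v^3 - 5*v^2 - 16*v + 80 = (v - 4)*(v^2 - v - 20) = (v - 4)*(v + 4)*(v - 5)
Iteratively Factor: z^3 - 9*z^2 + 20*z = (z - 4)*(z^2 - 5*z) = (z - 5)*(z - 4)*(z)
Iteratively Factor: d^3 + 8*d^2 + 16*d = (d + 4)*(d^2 + 4*d) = d*(d + 4)*(d + 4)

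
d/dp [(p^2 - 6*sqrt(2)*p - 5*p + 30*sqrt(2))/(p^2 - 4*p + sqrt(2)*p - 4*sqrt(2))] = (p^2 + 7*sqrt(2)*p^2 - 68*sqrt(2)*p - 12 + 140*sqrt(2))/(p^4 - 8*p^3 + 2*sqrt(2)*p^3 - 16*sqrt(2)*p^2 + 18*p^2 - 16*p + 32*sqrt(2)*p + 32)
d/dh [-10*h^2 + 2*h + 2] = 2 - 20*h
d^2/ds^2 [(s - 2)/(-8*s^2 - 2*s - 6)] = (-(s - 2)*(8*s + 1)^2 + (12*s - 7)*(4*s^2 + s + 3))/(4*s^2 + s + 3)^3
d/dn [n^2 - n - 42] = 2*n - 1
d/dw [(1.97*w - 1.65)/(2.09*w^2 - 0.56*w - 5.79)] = (-4.1173*w^2 + 6.897*w - 12.3303)/(4.3681*w^4 - 2.3408*w^3 - 23.8886*w^2 + 6.4848*w + 33.5241)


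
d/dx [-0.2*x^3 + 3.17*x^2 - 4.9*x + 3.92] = -0.6*x^2 + 6.34*x - 4.9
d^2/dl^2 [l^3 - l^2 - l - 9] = 6*l - 2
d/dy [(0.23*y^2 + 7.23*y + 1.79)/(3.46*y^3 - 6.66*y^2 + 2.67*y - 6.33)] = (-0.7958*y^4 - 50.0316*y^3 + 30.1857*y^2 + 20.931*y - 50.5452)/(11.9716*y^6 - 46.0872*y^5 + 62.832*y^4 - 79.368*y^3 + 91.4445*y^2 - 33.8022*y + 40.0689)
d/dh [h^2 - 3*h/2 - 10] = 2*h - 3/2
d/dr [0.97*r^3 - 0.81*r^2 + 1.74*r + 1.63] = 2.91*r^2 - 1.62*r + 1.74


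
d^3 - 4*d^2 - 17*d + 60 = (d - 5)*(d - 3)*(d + 4)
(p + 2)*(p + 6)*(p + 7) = p^3 + 15*p^2 + 68*p + 84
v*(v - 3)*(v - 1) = v^3 - 4*v^2 + 3*v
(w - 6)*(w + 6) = w^2 - 36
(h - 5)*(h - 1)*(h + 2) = h^3 - 4*h^2 - 7*h + 10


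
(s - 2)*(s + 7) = s^2 + 5*s - 14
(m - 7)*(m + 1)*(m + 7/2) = m^3 - 5*m^2/2 - 28*m - 49/2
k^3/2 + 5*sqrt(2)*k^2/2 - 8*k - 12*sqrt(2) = (k/2 + sqrt(2)/2)*(k - 2*sqrt(2))*(k + 6*sqrt(2))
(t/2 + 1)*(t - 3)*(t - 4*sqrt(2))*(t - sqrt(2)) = t^4/2 - 5*sqrt(2)*t^3/2 - t^3/2 + t^2 + 5*sqrt(2)*t^2/2 - 4*t + 15*sqrt(2)*t - 24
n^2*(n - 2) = n^3 - 2*n^2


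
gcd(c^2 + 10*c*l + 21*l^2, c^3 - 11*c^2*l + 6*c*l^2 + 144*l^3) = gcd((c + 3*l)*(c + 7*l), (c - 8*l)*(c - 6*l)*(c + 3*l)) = c + 3*l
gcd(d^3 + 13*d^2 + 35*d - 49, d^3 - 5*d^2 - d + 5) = d - 1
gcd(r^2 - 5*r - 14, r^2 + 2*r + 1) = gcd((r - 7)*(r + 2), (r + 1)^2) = 1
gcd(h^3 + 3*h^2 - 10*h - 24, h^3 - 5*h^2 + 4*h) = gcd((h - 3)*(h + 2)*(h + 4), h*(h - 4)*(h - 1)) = 1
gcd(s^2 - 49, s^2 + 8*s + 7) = s + 7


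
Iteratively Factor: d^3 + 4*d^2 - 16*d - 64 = (d - 4)*(d^2 + 8*d + 16) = (d - 4)*(d + 4)*(d + 4)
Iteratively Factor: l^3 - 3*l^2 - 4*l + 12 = (l - 3)*(l^2 - 4) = (l - 3)*(l + 2)*(l - 2)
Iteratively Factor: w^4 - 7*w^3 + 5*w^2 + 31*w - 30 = (w + 2)*(w^3 - 9*w^2 + 23*w - 15) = (w - 3)*(w + 2)*(w^2 - 6*w + 5) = (w - 3)*(w - 1)*(w + 2)*(w - 5)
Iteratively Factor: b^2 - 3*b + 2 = (b - 2)*(b - 1)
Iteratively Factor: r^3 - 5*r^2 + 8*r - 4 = (r - 2)*(r^2 - 3*r + 2) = (r - 2)*(r - 1)*(r - 2)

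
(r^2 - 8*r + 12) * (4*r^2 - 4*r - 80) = 4*r^4 - 36*r^3 + 592*r - 960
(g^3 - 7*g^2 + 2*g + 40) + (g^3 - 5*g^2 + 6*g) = 2*g^3 - 12*g^2 + 8*g + 40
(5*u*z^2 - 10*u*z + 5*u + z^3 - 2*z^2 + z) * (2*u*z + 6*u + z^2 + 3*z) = 10*u^2*z^3 + 10*u^2*z^2 - 50*u^2*z + 30*u^2 + 7*u*z^4 + 7*u*z^3 - 35*u*z^2 + 21*u*z + z^5 + z^4 - 5*z^3 + 3*z^2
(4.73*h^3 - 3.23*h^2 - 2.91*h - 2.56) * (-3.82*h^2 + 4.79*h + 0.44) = -18.0686*h^5 + 34.9953*h^4 - 2.2743*h^3 - 5.5809*h^2 - 13.5428*h - 1.1264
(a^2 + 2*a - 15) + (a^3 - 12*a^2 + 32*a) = a^3 - 11*a^2 + 34*a - 15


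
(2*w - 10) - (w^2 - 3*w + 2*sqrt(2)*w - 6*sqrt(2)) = -w^2 - 2*sqrt(2)*w + 5*w - 10 + 6*sqrt(2)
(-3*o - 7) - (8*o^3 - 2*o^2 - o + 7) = -8*o^3 + 2*o^2 - 2*o - 14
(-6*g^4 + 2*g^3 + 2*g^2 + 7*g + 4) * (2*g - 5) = -12*g^5 + 34*g^4 - 6*g^3 + 4*g^2 - 27*g - 20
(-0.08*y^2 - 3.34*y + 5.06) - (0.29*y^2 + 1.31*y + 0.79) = -0.37*y^2 - 4.65*y + 4.27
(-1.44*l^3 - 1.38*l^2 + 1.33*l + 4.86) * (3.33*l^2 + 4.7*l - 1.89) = -4.7952*l^5 - 11.3634*l^4 + 0.6645*l^3 + 25.043*l^2 + 20.3283*l - 9.1854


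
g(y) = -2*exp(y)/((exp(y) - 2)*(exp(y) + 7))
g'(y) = -2*exp(y)/((exp(y) - 2)*(exp(y) + 7)) + 2*exp(2*y)/((exp(y) - 2)*(exp(y) + 7)^2) + 2*exp(2*y)/((exp(y) - 2)^2*(exp(y) + 7))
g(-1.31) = 0.04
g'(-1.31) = 0.05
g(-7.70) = 0.00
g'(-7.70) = 0.00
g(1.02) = -0.73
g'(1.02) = 2.11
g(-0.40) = 0.13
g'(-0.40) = 0.19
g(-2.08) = 0.02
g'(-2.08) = 0.02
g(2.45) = -0.13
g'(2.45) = 0.11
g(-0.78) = 0.08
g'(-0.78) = 0.10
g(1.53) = -0.30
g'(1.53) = 0.35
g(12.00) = 0.00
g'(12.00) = 0.00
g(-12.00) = 0.00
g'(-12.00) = 0.00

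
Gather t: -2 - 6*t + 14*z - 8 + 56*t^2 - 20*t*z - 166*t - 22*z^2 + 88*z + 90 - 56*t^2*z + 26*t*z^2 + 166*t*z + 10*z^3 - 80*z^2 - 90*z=t^2*(56 - 56*z) + t*(26*z^2 + 146*z - 172) + 10*z^3 - 102*z^2 + 12*z + 80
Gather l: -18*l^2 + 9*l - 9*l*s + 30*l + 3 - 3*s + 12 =-18*l^2 + l*(39 - 9*s) - 3*s + 15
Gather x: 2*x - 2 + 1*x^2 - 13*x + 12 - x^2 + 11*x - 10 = 0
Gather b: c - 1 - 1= c - 2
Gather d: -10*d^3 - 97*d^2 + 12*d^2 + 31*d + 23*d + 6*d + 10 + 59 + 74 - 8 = -10*d^3 - 85*d^2 + 60*d + 135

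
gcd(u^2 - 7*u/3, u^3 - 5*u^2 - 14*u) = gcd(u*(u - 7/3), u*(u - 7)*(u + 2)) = u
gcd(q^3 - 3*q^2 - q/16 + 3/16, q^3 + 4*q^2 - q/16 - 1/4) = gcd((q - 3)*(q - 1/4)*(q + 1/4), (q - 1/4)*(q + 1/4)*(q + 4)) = q^2 - 1/16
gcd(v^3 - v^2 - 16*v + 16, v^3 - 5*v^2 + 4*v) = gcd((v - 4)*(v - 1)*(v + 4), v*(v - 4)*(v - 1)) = v^2 - 5*v + 4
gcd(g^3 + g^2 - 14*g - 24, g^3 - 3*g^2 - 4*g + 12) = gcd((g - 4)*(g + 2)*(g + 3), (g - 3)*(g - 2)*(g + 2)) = g + 2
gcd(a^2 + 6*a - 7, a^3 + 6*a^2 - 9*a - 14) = a + 7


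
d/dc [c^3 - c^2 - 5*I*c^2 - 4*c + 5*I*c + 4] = 3*c^2 - 2*c - 10*I*c - 4 + 5*I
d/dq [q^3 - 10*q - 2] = 3*q^2 - 10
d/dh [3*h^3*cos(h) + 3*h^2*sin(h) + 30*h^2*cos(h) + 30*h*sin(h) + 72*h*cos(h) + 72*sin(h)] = -3*h^3*sin(h) - 30*h^2*sin(h) + 12*h^2*cos(h) - 66*h*sin(h) + 90*h*cos(h) + 30*sin(h) + 144*cos(h)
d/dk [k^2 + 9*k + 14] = 2*k + 9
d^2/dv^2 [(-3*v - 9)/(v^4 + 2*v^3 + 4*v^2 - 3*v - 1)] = 6*(-(v + 3)*(4*v^3 + 6*v^2 + 8*v - 3)^2 + (4*v^3 + 6*v^2 + 8*v + 2*(v + 3)*(3*v^2 + 3*v + 2) - 3)*(v^4 + 2*v^3 + 4*v^2 - 3*v - 1))/(v^4 + 2*v^3 + 4*v^2 - 3*v - 1)^3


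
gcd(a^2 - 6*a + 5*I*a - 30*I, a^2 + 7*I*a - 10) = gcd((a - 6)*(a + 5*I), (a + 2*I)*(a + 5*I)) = a + 5*I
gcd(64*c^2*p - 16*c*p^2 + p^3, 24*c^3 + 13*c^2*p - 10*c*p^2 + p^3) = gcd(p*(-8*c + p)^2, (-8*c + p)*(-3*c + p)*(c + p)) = -8*c + p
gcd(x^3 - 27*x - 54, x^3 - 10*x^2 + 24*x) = x - 6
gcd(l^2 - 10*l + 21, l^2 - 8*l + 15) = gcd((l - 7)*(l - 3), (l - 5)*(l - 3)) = l - 3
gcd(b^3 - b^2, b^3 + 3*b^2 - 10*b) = b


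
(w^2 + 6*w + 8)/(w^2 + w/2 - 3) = 2*(w + 4)/(2*w - 3)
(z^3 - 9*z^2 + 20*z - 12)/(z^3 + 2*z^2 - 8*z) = (z^2 - 7*z + 6)/(z*(z + 4))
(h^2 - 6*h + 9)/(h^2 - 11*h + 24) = (h - 3)/(h - 8)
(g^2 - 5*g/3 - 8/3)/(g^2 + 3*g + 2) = (g - 8/3)/(g + 2)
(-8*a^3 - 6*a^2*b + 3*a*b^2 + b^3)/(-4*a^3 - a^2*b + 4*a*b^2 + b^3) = (2*a - b)/(a - b)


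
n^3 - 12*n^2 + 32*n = n*(n - 8)*(n - 4)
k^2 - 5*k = k*(k - 5)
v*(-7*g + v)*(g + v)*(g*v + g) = -7*g^3*v^2 - 7*g^3*v - 6*g^2*v^3 - 6*g^2*v^2 + g*v^4 + g*v^3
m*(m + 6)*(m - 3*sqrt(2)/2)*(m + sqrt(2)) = m^4 - sqrt(2)*m^3/2 + 6*m^3 - 3*sqrt(2)*m^2 - 3*m^2 - 18*m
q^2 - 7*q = q*(q - 7)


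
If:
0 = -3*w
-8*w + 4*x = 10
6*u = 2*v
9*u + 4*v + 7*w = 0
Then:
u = 0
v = 0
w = 0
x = 5/2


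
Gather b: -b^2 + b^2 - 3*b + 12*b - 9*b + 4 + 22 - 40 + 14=0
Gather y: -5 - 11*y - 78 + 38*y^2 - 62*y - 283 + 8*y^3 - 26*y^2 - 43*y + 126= 8*y^3 + 12*y^2 - 116*y - 240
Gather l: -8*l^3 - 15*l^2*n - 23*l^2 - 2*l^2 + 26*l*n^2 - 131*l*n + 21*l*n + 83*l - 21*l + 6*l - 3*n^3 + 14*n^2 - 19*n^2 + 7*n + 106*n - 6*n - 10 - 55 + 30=-8*l^3 + l^2*(-15*n - 25) + l*(26*n^2 - 110*n + 68) - 3*n^3 - 5*n^2 + 107*n - 35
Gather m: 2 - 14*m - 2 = -14*m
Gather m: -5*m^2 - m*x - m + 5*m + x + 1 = -5*m^2 + m*(4 - x) + x + 1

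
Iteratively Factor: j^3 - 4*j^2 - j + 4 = (j + 1)*(j^2 - 5*j + 4) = (j - 1)*(j + 1)*(j - 4)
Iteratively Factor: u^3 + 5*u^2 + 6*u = (u + 2)*(u^2 + 3*u) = u*(u + 2)*(u + 3)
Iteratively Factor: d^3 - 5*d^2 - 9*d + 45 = (d - 5)*(d^2 - 9) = (d - 5)*(d + 3)*(d - 3)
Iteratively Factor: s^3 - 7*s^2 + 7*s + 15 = (s - 5)*(s^2 - 2*s - 3) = (s - 5)*(s - 3)*(s + 1)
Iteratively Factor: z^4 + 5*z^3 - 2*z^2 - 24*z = (z - 2)*(z^3 + 7*z^2 + 12*z) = z*(z - 2)*(z^2 + 7*z + 12) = z*(z - 2)*(z + 3)*(z + 4)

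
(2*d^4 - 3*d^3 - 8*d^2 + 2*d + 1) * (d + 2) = 2*d^5 + d^4 - 14*d^3 - 14*d^2 + 5*d + 2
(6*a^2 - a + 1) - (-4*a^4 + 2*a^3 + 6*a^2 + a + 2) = 4*a^4 - 2*a^3 - 2*a - 1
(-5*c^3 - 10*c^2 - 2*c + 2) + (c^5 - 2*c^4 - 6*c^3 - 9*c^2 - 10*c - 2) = c^5 - 2*c^4 - 11*c^3 - 19*c^2 - 12*c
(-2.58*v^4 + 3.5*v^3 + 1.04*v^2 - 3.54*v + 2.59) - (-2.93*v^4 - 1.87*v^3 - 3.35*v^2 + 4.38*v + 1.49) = 0.35*v^4 + 5.37*v^3 + 4.39*v^2 - 7.92*v + 1.1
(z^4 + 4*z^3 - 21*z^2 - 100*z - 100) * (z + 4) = z^5 + 8*z^4 - 5*z^3 - 184*z^2 - 500*z - 400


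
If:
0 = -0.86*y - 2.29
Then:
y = -2.66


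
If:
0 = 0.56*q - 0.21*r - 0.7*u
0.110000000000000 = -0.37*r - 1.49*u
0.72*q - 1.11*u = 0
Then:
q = -0.10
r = -0.05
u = -0.06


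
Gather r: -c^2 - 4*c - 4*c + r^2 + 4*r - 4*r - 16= -c^2 - 8*c + r^2 - 16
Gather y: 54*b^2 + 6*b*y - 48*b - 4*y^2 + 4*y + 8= 54*b^2 - 48*b - 4*y^2 + y*(6*b + 4) + 8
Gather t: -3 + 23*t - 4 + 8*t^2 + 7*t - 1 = 8*t^2 + 30*t - 8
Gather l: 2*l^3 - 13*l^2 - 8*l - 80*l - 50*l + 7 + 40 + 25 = 2*l^3 - 13*l^2 - 138*l + 72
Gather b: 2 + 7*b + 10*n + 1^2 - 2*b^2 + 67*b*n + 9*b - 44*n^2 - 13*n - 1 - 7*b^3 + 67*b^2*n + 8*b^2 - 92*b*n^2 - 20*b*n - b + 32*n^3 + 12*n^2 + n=-7*b^3 + b^2*(67*n + 6) + b*(-92*n^2 + 47*n + 15) + 32*n^3 - 32*n^2 - 2*n + 2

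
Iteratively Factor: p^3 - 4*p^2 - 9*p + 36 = (p - 4)*(p^2 - 9) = (p - 4)*(p + 3)*(p - 3)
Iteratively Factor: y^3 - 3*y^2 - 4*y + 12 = (y + 2)*(y^2 - 5*y + 6) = (y - 2)*(y + 2)*(y - 3)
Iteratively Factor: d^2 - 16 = (d - 4)*(d + 4)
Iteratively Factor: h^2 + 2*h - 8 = (h + 4)*(h - 2)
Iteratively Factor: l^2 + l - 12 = (l - 3)*(l + 4)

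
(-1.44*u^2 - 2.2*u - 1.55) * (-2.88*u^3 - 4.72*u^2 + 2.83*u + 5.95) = 4.1472*u^5 + 13.1328*u^4 + 10.7728*u^3 - 7.478*u^2 - 17.4765*u - 9.2225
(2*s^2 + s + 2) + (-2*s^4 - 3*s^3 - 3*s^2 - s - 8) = -2*s^4 - 3*s^3 - s^2 - 6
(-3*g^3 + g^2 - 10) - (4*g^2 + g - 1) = -3*g^3 - 3*g^2 - g - 9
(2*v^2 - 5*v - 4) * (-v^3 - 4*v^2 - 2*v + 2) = -2*v^5 - 3*v^4 + 20*v^3 + 30*v^2 - 2*v - 8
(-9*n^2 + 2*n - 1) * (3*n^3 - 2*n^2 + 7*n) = -27*n^5 + 24*n^4 - 70*n^3 + 16*n^2 - 7*n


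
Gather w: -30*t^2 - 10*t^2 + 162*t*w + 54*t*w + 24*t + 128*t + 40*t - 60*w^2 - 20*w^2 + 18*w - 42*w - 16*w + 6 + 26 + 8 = -40*t^2 + 192*t - 80*w^2 + w*(216*t - 40) + 40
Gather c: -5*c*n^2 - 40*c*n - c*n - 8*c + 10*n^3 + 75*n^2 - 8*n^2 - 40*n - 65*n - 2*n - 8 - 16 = c*(-5*n^2 - 41*n - 8) + 10*n^3 + 67*n^2 - 107*n - 24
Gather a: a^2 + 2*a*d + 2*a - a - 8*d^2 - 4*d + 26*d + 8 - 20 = a^2 + a*(2*d + 1) - 8*d^2 + 22*d - 12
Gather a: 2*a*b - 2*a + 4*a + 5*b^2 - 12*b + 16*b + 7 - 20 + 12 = a*(2*b + 2) + 5*b^2 + 4*b - 1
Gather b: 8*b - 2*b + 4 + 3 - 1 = 6*b + 6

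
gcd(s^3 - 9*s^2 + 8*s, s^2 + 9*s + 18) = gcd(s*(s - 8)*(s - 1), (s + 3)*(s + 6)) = 1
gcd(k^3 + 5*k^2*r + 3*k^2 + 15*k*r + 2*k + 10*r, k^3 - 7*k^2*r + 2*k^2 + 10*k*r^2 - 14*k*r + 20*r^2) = k + 2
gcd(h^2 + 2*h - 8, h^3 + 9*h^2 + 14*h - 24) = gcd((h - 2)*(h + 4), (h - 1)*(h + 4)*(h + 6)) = h + 4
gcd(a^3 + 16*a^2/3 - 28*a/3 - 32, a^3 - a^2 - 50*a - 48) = a + 6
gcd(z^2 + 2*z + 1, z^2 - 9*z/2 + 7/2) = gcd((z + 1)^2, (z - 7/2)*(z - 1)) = 1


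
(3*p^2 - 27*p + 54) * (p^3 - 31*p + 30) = 3*p^5 - 27*p^4 - 39*p^3 + 927*p^2 - 2484*p + 1620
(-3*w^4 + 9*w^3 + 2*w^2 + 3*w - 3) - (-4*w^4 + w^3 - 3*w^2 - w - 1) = w^4 + 8*w^3 + 5*w^2 + 4*w - 2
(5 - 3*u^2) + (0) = 5 - 3*u^2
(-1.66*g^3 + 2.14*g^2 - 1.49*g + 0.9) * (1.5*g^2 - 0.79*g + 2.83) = -2.49*g^5 + 4.5214*g^4 - 8.6234*g^3 + 8.5833*g^2 - 4.9277*g + 2.547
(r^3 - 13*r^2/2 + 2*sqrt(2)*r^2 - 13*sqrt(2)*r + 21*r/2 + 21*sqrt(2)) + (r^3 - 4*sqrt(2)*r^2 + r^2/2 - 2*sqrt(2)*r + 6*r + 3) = 2*r^3 - 6*r^2 - 2*sqrt(2)*r^2 - 15*sqrt(2)*r + 33*r/2 + 3 + 21*sqrt(2)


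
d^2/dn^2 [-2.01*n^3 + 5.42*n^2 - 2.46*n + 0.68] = 10.84 - 12.06*n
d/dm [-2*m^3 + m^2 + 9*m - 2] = -6*m^2 + 2*m + 9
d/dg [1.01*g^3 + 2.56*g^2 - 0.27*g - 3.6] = 3.03*g^2 + 5.12*g - 0.27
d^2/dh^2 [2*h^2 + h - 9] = 4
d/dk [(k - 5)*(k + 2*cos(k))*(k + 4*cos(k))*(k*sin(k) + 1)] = (5 - k)*(k + 2*cos(k))*(k*sin(k) + 1)*(4*sin(k) - 1) + (5 - k)*(k + 4*cos(k))*(k*sin(k) + 1)*(2*sin(k) - 1) + (k - 5)*(k + 2*cos(k))*(k + 4*cos(k))*(k*cos(k) + sin(k)) + (k + 2*cos(k))*(k + 4*cos(k))*(k*sin(k) + 1)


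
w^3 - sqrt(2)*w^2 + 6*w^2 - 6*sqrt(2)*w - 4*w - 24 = (w + 6)*(w - 2*sqrt(2))*(w + sqrt(2))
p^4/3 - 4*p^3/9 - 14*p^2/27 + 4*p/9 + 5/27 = (p/3 + 1/3)*(p - 5/3)*(p - 1)*(p + 1/3)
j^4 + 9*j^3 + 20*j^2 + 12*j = j*(j + 1)*(j + 2)*(j + 6)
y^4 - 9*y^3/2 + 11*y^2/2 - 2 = (y - 2)^2*(y - 1)*(y + 1/2)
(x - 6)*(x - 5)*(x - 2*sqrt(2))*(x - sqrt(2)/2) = x^4 - 11*x^3 - 5*sqrt(2)*x^3/2 + 32*x^2 + 55*sqrt(2)*x^2/2 - 75*sqrt(2)*x - 22*x + 60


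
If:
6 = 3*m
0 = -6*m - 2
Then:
No Solution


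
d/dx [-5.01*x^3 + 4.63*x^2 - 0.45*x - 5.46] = -15.03*x^2 + 9.26*x - 0.45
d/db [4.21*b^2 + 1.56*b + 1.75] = 8.42*b + 1.56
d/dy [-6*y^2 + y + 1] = 1 - 12*y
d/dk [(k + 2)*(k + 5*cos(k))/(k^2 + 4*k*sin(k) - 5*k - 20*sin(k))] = (-(k + 2)*(k + 5*cos(k))*(4*k*cos(k) + 2*k + 4*sin(k) - 20*cos(k) - 5) + (k - (k + 2)*(5*sin(k) - 1) + 5*cos(k))*(k^2 + 4*k*sin(k) - 5*k - 20*sin(k)))/((k - 5)^2*(k + 4*sin(k))^2)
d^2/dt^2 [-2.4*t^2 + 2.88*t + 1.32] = -4.80000000000000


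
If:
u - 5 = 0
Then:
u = 5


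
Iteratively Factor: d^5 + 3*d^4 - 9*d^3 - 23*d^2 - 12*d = (d + 1)*(d^4 + 2*d^3 - 11*d^2 - 12*d) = (d + 1)^2*(d^3 + d^2 - 12*d) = (d - 3)*(d + 1)^2*(d^2 + 4*d) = d*(d - 3)*(d + 1)^2*(d + 4)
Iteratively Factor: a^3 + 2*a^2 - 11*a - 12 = (a - 3)*(a^2 + 5*a + 4) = (a - 3)*(a + 1)*(a + 4)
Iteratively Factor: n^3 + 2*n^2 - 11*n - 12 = (n + 4)*(n^2 - 2*n - 3) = (n - 3)*(n + 4)*(n + 1)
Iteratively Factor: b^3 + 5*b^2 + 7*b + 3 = (b + 1)*(b^2 + 4*b + 3) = (b + 1)*(b + 3)*(b + 1)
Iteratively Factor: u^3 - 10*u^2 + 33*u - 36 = (u - 3)*(u^2 - 7*u + 12) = (u - 3)^2*(u - 4)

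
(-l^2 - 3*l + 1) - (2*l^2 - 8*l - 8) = -3*l^2 + 5*l + 9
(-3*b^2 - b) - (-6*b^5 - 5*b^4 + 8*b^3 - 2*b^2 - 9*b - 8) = 6*b^5 + 5*b^4 - 8*b^3 - b^2 + 8*b + 8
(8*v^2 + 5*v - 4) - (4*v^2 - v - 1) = 4*v^2 + 6*v - 3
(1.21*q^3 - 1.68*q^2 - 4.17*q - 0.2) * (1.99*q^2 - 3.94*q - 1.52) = 2.4079*q^5 - 8.1106*q^4 - 3.5183*q^3 + 18.5854*q^2 + 7.1264*q + 0.304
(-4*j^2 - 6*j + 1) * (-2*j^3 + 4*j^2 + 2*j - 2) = 8*j^5 - 4*j^4 - 34*j^3 + 14*j - 2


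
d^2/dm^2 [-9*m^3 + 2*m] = -54*m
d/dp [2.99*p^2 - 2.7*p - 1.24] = 5.98*p - 2.7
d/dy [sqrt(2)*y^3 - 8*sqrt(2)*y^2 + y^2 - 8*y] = 3*sqrt(2)*y^2 - 16*sqrt(2)*y + 2*y - 8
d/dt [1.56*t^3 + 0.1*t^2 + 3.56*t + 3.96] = 4.68*t^2 + 0.2*t + 3.56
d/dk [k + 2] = 1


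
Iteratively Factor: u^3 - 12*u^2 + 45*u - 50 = (u - 2)*(u^2 - 10*u + 25) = (u - 5)*(u - 2)*(u - 5)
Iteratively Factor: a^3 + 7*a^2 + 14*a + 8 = (a + 1)*(a^2 + 6*a + 8) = (a + 1)*(a + 2)*(a + 4)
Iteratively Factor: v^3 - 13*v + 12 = (v - 3)*(v^2 + 3*v - 4) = (v - 3)*(v - 1)*(v + 4)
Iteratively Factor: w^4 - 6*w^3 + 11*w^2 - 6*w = (w - 3)*(w^3 - 3*w^2 + 2*w) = w*(w - 3)*(w^2 - 3*w + 2) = w*(w - 3)*(w - 2)*(w - 1)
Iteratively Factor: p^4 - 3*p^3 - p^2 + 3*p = (p - 1)*(p^3 - 2*p^2 - 3*p) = (p - 3)*(p - 1)*(p^2 + p) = p*(p - 3)*(p - 1)*(p + 1)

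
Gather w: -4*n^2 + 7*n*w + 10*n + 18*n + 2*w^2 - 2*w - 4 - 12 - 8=-4*n^2 + 28*n + 2*w^2 + w*(7*n - 2) - 24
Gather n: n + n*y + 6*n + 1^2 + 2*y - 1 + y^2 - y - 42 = n*(y + 7) + y^2 + y - 42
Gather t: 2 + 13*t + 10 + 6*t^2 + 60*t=6*t^2 + 73*t + 12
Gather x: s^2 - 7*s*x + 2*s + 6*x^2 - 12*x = s^2 + 2*s + 6*x^2 + x*(-7*s - 12)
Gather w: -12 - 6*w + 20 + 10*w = 4*w + 8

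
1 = 1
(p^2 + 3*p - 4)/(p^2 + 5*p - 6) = (p + 4)/(p + 6)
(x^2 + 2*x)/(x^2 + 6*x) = (x + 2)/(x + 6)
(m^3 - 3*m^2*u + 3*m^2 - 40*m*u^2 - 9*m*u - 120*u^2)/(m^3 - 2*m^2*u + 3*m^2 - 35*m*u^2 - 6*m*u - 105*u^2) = (-m + 8*u)/(-m + 7*u)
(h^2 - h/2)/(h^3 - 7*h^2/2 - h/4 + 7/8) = 4*h/(4*h^2 - 12*h - 7)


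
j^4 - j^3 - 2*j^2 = j^2*(j - 2)*(j + 1)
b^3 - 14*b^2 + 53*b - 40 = (b - 8)*(b - 5)*(b - 1)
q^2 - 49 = (q - 7)*(q + 7)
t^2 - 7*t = t*(t - 7)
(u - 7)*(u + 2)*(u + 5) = u^3 - 39*u - 70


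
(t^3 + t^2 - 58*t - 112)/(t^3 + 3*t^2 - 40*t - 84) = (t - 8)/(t - 6)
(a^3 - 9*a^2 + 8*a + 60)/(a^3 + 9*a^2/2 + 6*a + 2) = 2*(a^2 - 11*a + 30)/(2*a^2 + 5*a + 2)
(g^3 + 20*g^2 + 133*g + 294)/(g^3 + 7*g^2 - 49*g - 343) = (g + 6)/(g - 7)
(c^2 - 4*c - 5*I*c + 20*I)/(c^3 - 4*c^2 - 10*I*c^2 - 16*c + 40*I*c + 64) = (c - 5*I)/(c^2 - 10*I*c - 16)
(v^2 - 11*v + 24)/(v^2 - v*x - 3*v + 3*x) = (8 - v)/(-v + x)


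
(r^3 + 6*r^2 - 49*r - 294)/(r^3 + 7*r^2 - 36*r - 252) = (r - 7)/(r - 6)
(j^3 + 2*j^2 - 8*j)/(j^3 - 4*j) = (j + 4)/(j + 2)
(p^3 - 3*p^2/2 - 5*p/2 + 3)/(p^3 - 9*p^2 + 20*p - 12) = (p + 3/2)/(p - 6)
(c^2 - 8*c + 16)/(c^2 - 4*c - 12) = (-c^2 + 8*c - 16)/(-c^2 + 4*c + 12)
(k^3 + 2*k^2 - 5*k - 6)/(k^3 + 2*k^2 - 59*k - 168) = (k^2 - k - 2)/(k^2 - k - 56)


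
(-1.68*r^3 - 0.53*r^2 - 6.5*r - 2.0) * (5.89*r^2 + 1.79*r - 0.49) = -9.8952*r^5 - 6.1289*r^4 - 38.4105*r^3 - 23.1553*r^2 - 0.395*r + 0.98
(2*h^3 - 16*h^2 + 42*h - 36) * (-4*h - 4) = -8*h^4 + 56*h^3 - 104*h^2 - 24*h + 144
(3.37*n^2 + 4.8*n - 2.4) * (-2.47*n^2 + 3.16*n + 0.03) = -8.3239*n^4 - 1.2068*n^3 + 21.1971*n^2 - 7.44*n - 0.072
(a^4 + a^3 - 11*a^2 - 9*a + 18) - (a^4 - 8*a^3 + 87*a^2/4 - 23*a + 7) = 9*a^3 - 131*a^2/4 + 14*a + 11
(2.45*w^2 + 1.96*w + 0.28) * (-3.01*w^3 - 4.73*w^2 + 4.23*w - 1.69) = -7.3745*w^5 - 17.4881*w^4 + 0.2499*w^3 + 2.8259*w^2 - 2.128*w - 0.4732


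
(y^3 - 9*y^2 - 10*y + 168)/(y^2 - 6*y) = y - 3 - 28/y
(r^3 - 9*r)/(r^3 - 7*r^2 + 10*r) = (r^2 - 9)/(r^2 - 7*r + 10)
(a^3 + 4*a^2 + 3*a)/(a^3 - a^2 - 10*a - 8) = a*(a + 3)/(a^2 - 2*a - 8)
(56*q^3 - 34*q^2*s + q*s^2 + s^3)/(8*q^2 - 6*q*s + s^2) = 7*q + s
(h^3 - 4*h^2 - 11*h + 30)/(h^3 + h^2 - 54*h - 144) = (h^2 - 7*h + 10)/(h^2 - 2*h - 48)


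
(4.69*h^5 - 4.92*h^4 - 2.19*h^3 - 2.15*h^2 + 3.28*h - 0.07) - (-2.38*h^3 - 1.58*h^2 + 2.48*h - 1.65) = 4.69*h^5 - 4.92*h^4 + 0.19*h^3 - 0.57*h^2 + 0.8*h + 1.58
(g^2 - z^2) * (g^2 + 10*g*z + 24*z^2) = g^4 + 10*g^3*z + 23*g^2*z^2 - 10*g*z^3 - 24*z^4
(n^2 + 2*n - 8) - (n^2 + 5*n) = -3*n - 8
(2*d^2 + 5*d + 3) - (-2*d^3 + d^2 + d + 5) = 2*d^3 + d^2 + 4*d - 2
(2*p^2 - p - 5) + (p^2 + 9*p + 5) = 3*p^2 + 8*p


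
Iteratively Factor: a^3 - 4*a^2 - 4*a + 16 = (a + 2)*(a^2 - 6*a + 8) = (a - 4)*(a + 2)*(a - 2)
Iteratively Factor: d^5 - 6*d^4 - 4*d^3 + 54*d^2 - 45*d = (d - 1)*(d^4 - 5*d^3 - 9*d^2 + 45*d) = d*(d - 1)*(d^3 - 5*d^2 - 9*d + 45) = d*(d - 3)*(d - 1)*(d^2 - 2*d - 15) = d*(d - 5)*(d - 3)*(d - 1)*(d + 3)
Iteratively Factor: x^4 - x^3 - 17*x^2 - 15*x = (x + 3)*(x^3 - 4*x^2 - 5*x) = (x + 1)*(x + 3)*(x^2 - 5*x) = (x - 5)*(x + 1)*(x + 3)*(x)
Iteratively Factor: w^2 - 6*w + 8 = (w - 4)*(w - 2)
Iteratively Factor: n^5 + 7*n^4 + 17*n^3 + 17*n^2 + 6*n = (n + 1)*(n^4 + 6*n^3 + 11*n^2 + 6*n) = (n + 1)*(n + 3)*(n^3 + 3*n^2 + 2*n) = n*(n + 1)*(n + 3)*(n^2 + 3*n + 2) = n*(n + 1)*(n + 2)*(n + 3)*(n + 1)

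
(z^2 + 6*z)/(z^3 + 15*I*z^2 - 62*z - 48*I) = z*(z + 6)/(z^3 + 15*I*z^2 - 62*z - 48*I)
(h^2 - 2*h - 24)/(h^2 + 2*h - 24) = (h^2 - 2*h - 24)/(h^2 + 2*h - 24)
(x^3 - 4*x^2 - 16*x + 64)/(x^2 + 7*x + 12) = (x^2 - 8*x + 16)/(x + 3)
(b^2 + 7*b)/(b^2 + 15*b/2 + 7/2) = 2*b/(2*b + 1)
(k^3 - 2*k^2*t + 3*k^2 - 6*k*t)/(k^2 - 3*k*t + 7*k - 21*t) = k*(k^2 - 2*k*t + 3*k - 6*t)/(k^2 - 3*k*t + 7*k - 21*t)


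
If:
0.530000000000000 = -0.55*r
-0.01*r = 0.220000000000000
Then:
No Solution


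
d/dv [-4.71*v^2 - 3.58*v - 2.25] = -9.42*v - 3.58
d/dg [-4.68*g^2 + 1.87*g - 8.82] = 1.87 - 9.36*g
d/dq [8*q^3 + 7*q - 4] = 24*q^2 + 7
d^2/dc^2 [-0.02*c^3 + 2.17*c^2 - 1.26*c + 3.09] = 4.34 - 0.12*c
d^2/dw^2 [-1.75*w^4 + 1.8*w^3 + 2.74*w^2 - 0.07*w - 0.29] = -21.0*w^2 + 10.8*w + 5.48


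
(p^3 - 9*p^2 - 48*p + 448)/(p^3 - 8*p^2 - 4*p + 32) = (p^2 - p - 56)/(p^2 - 4)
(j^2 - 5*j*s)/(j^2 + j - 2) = j*(j - 5*s)/(j^2 + j - 2)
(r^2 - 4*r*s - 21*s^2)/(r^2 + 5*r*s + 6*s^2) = (r - 7*s)/(r + 2*s)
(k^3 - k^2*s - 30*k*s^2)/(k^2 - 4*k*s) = (k^2 - k*s - 30*s^2)/(k - 4*s)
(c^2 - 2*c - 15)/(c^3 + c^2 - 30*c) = (c + 3)/(c*(c + 6))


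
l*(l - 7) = l^2 - 7*l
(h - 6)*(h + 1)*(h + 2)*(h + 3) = h^4 - 25*h^2 - 60*h - 36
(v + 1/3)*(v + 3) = v^2 + 10*v/3 + 1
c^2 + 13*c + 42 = (c + 6)*(c + 7)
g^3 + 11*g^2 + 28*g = g*(g + 4)*(g + 7)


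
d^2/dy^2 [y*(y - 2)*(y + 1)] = 6*y - 2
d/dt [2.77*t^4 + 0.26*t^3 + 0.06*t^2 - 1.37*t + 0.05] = 11.08*t^3 + 0.78*t^2 + 0.12*t - 1.37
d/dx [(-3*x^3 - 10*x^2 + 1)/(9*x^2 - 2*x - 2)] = (-27*x^4 + 12*x^3 + 38*x^2 + 22*x + 2)/(81*x^4 - 36*x^3 - 32*x^2 + 8*x + 4)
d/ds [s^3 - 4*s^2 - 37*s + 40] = 3*s^2 - 8*s - 37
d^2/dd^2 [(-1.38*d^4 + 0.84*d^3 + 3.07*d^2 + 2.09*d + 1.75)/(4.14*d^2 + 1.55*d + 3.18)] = (-47.305296*d^6 - 53.13276*d^5 - 128.900556*d^4 - 94.670508*d^3 - 205.156368*d^2 - 46.746612*d + 3.817466)/(70.957944*d^6 + 79.69914*d^5 + 193.350834*d^4 + 126.160235*d^3 + 148.515858*d^2 + 47.02266*d + 32.157432)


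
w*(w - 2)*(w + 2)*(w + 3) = w^4 + 3*w^3 - 4*w^2 - 12*w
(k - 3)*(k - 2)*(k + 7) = k^3 + 2*k^2 - 29*k + 42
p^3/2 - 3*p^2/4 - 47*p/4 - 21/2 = (p/2 + 1/2)*(p - 6)*(p + 7/2)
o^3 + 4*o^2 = o^2*(o + 4)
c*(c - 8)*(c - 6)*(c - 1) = c^4 - 15*c^3 + 62*c^2 - 48*c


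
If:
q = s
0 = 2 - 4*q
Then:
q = 1/2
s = 1/2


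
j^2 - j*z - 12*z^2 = (j - 4*z)*(j + 3*z)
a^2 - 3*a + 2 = (a - 2)*(a - 1)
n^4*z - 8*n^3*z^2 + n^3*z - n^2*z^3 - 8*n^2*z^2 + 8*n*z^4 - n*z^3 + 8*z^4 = (n - 8*z)*(n - z)*(n + z)*(n*z + z)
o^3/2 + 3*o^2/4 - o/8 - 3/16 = (o/2 + 1/4)*(o - 1/2)*(o + 3/2)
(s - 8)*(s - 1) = s^2 - 9*s + 8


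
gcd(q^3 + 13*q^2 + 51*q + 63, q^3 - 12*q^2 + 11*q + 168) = q + 3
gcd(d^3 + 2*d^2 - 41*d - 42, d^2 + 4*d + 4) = 1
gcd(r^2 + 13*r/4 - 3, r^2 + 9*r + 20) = r + 4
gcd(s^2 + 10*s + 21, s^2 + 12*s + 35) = s + 7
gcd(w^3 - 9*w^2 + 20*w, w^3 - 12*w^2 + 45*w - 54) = 1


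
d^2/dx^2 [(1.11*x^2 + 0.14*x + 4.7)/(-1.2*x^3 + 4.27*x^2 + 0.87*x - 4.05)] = (-3.1968*x^6 - 1.20960000000002*x^5 - 83.86488*x^4 + 463.698746*x^3 - 591.73689*x^2 + 17.76528*x - 207.07389)/(1.728*x^9 - 18.4464*x^8 + 61.88004*x^7 - 33.611203*x^6 - 169.376229*x^5 + 186.464646*x^4 + 148.662567*x^3 - 200.91969*x^2 - 42.810525*x + 66.430125)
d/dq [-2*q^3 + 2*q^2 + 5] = 2*q*(2 - 3*q)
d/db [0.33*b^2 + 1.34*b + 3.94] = 0.66*b + 1.34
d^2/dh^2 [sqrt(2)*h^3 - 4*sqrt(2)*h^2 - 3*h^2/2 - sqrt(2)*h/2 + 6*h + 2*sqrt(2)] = 6*sqrt(2)*h - 8*sqrt(2) - 3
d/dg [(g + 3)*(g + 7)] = 2*g + 10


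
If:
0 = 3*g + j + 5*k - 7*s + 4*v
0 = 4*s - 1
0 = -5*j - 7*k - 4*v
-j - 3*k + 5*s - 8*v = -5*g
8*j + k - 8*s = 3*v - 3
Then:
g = 829/1692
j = 281/1692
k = -17/36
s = 1/4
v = 349/564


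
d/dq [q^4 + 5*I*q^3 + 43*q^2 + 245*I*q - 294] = 4*q^3 + 15*I*q^2 + 86*q + 245*I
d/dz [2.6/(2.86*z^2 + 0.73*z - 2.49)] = (-14.872*z - 1.898)/(2.86*z^2 + 0.73*z - 2.49)^2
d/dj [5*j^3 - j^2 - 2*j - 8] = 15*j^2 - 2*j - 2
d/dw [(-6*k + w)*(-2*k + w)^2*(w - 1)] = (2*k - w)*((-6*k + w)*(2*k - w) + (2*k - w)*(w - 1) + 2*(6*k - w)*(w - 1))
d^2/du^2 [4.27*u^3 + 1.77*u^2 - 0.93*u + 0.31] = 25.62*u + 3.54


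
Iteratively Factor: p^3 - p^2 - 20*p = (p - 5)*(p^2 + 4*p) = (p - 5)*(p + 4)*(p)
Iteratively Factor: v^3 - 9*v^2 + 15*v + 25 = (v - 5)*(v^2 - 4*v - 5) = (v - 5)^2*(v + 1)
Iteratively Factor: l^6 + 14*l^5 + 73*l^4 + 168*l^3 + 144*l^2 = (l + 3)*(l^5 + 11*l^4 + 40*l^3 + 48*l^2) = l*(l + 3)*(l^4 + 11*l^3 + 40*l^2 + 48*l) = l^2*(l + 3)*(l^3 + 11*l^2 + 40*l + 48) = l^2*(l + 3)*(l + 4)*(l^2 + 7*l + 12) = l^2*(l + 3)*(l + 4)^2*(l + 3)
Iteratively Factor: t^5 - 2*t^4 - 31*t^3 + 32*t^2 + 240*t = (t - 5)*(t^4 + 3*t^3 - 16*t^2 - 48*t) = (t - 5)*(t + 3)*(t^3 - 16*t) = (t - 5)*(t + 3)*(t + 4)*(t^2 - 4*t) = t*(t - 5)*(t + 3)*(t + 4)*(t - 4)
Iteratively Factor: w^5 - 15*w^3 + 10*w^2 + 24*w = (w + 4)*(w^4 - 4*w^3 + w^2 + 6*w) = (w - 3)*(w + 4)*(w^3 - w^2 - 2*w) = (w - 3)*(w + 1)*(w + 4)*(w^2 - 2*w) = (w - 3)*(w - 2)*(w + 1)*(w + 4)*(w)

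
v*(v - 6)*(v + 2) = v^3 - 4*v^2 - 12*v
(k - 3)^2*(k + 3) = k^3 - 3*k^2 - 9*k + 27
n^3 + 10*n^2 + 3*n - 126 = (n - 3)*(n + 6)*(n + 7)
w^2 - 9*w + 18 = (w - 6)*(w - 3)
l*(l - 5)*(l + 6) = l^3 + l^2 - 30*l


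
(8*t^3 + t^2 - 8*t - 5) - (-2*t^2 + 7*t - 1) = 8*t^3 + 3*t^2 - 15*t - 4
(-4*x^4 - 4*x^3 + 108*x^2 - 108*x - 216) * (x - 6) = -4*x^5 + 20*x^4 + 132*x^3 - 756*x^2 + 432*x + 1296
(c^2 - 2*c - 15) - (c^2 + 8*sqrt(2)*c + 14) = -8*sqrt(2)*c - 2*c - 29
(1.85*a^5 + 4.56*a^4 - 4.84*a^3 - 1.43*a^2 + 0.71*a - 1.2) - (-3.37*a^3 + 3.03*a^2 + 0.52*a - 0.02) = 1.85*a^5 + 4.56*a^4 - 1.47*a^3 - 4.46*a^2 + 0.19*a - 1.18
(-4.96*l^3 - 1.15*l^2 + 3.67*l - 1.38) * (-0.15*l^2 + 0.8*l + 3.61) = 0.744*l^5 - 3.7955*l^4 - 19.3761*l^3 - 1.0085*l^2 + 12.1447*l - 4.9818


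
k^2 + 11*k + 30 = (k + 5)*(k + 6)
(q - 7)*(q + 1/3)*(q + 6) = q^3 - 2*q^2/3 - 127*q/3 - 14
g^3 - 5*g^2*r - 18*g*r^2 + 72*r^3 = (g - 6*r)*(g - 3*r)*(g + 4*r)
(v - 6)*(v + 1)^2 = v^3 - 4*v^2 - 11*v - 6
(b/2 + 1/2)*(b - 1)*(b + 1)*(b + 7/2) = b^4/2 + 9*b^3/4 + 5*b^2/4 - 9*b/4 - 7/4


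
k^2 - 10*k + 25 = (k - 5)^2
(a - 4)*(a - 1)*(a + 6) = a^3 + a^2 - 26*a + 24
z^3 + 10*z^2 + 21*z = z*(z + 3)*(z + 7)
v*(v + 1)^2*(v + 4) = v^4 + 6*v^3 + 9*v^2 + 4*v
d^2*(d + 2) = d^3 + 2*d^2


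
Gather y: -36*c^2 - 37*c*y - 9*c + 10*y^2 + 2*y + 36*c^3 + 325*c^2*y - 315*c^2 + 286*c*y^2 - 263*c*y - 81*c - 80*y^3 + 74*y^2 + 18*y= 36*c^3 - 351*c^2 - 90*c - 80*y^3 + y^2*(286*c + 84) + y*(325*c^2 - 300*c + 20)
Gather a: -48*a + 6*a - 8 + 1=-42*a - 7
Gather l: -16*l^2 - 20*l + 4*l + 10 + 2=-16*l^2 - 16*l + 12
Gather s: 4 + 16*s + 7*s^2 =7*s^2 + 16*s + 4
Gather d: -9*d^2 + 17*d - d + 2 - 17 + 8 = -9*d^2 + 16*d - 7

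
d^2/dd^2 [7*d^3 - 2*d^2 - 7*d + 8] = 42*d - 4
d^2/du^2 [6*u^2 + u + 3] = 12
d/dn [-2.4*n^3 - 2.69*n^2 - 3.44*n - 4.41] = -7.2*n^2 - 5.38*n - 3.44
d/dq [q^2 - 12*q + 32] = 2*q - 12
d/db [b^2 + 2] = 2*b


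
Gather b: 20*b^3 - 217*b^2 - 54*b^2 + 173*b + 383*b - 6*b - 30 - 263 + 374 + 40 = 20*b^3 - 271*b^2 + 550*b + 121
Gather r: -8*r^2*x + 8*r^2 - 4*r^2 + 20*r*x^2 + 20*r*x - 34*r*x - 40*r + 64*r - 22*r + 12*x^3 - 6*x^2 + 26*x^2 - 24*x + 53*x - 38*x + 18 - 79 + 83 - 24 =r^2*(4 - 8*x) + r*(20*x^2 - 14*x + 2) + 12*x^3 + 20*x^2 - 9*x - 2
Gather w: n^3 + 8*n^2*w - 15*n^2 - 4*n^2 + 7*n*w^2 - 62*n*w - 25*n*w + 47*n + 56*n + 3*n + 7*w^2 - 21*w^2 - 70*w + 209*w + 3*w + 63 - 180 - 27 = n^3 - 19*n^2 + 106*n + w^2*(7*n - 14) + w*(8*n^2 - 87*n + 142) - 144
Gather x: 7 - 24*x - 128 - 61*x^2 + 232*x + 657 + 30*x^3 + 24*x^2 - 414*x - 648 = 30*x^3 - 37*x^2 - 206*x - 112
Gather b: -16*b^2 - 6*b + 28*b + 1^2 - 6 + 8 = -16*b^2 + 22*b + 3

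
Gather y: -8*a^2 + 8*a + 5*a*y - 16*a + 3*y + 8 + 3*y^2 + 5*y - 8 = -8*a^2 - 8*a + 3*y^2 + y*(5*a + 8)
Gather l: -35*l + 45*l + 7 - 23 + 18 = 10*l + 2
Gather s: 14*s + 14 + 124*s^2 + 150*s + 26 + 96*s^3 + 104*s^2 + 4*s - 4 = 96*s^3 + 228*s^2 + 168*s + 36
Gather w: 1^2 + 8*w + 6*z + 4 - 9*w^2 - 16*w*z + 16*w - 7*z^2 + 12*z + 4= -9*w^2 + w*(24 - 16*z) - 7*z^2 + 18*z + 9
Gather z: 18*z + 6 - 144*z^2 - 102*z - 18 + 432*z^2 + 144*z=288*z^2 + 60*z - 12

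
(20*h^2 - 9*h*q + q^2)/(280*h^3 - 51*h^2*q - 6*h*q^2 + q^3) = (-4*h + q)/(-56*h^2 - h*q + q^2)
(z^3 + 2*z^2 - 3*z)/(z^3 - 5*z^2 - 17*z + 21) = z/(z - 7)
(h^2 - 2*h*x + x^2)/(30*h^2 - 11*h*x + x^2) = (h^2 - 2*h*x + x^2)/(30*h^2 - 11*h*x + x^2)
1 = 1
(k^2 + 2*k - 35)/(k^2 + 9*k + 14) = (k - 5)/(k + 2)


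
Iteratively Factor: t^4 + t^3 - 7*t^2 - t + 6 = (t - 2)*(t^3 + 3*t^2 - t - 3) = (t - 2)*(t + 3)*(t^2 - 1) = (t - 2)*(t - 1)*(t + 3)*(t + 1)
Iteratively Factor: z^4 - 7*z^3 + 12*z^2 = (z - 3)*(z^3 - 4*z^2) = z*(z - 3)*(z^2 - 4*z) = z^2*(z - 3)*(z - 4)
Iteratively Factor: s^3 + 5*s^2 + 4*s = (s + 4)*(s^2 + s) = s*(s + 4)*(s + 1)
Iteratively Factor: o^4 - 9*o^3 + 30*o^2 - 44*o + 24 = (o - 2)*(o^3 - 7*o^2 + 16*o - 12) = (o - 3)*(o - 2)*(o^2 - 4*o + 4) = (o - 3)*(o - 2)^2*(o - 2)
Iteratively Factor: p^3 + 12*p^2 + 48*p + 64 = (p + 4)*(p^2 + 8*p + 16) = (p + 4)^2*(p + 4)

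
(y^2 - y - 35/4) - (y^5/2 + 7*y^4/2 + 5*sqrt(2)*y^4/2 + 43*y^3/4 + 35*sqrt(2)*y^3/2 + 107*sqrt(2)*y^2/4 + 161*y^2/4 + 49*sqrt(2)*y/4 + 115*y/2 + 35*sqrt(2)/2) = -y^5/2 - 5*sqrt(2)*y^4/2 - 7*y^4/2 - 35*sqrt(2)*y^3/2 - 43*y^3/4 - 157*y^2/4 - 107*sqrt(2)*y^2/4 - 117*y/2 - 49*sqrt(2)*y/4 - 35*sqrt(2)/2 - 35/4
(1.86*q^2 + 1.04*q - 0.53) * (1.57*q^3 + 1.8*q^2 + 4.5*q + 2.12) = 2.9202*q^5 + 4.9808*q^4 + 9.4099*q^3 + 7.6692*q^2 - 0.1802*q - 1.1236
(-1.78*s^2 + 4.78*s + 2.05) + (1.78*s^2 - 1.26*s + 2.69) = 3.52*s + 4.74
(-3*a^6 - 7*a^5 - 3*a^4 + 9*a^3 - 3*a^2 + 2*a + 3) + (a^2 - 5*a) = -3*a^6 - 7*a^5 - 3*a^4 + 9*a^3 - 2*a^2 - 3*a + 3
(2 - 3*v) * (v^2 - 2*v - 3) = -3*v^3 + 8*v^2 + 5*v - 6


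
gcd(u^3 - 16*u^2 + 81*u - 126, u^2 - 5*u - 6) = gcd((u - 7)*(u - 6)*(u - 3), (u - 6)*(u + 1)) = u - 6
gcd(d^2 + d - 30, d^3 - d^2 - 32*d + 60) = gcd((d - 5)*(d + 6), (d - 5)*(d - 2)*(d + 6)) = d^2 + d - 30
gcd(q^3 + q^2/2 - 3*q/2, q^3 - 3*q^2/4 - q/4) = q^2 - q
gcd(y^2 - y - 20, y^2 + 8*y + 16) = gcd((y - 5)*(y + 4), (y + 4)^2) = y + 4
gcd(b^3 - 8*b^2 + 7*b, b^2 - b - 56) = 1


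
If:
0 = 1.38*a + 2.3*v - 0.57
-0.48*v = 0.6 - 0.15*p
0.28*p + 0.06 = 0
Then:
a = 2.61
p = -0.21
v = -1.32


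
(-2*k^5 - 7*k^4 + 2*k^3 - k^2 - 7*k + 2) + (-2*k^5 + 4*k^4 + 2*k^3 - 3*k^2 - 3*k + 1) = -4*k^5 - 3*k^4 + 4*k^3 - 4*k^2 - 10*k + 3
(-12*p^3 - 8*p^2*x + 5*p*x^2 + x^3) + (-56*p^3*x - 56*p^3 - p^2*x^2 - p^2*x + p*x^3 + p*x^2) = -56*p^3*x - 68*p^3 - p^2*x^2 - 9*p^2*x + p*x^3 + 6*p*x^2 + x^3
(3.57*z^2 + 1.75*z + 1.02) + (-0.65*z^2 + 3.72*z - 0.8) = 2.92*z^2 + 5.47*z + 0.22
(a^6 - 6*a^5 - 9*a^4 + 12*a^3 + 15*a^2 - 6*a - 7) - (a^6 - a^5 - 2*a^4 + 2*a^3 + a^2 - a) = -5*a^5 - 7*a^4 + 10*a^3 + 14*a^2 - 5*a - 7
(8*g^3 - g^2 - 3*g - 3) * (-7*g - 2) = -56*g^4 - 9*g^3 + 23*g^2 + 27*g + 6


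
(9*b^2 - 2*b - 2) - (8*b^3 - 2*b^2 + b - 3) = -8*b^3 + 11*b^2 - 3*b + 1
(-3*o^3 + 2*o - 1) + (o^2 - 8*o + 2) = -3*o^3 + o^2 - 6*o + 1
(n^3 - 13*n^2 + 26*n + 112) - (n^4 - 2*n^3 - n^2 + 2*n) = -n^4 + 3*n^3 - 12*n^2 + 24*n + 112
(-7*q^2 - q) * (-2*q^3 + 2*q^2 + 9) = 14*q^5 - 12*q^4 - 2*q^3 - 63*q^2 - 9*q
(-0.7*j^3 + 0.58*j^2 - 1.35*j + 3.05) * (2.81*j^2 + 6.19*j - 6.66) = -1.967*j^5 - 2.7032*j^4 + 4.4587*j^3 - 3.6488*j^2 + 27.8705*j - 20.313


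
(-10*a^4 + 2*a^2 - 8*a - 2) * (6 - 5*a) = 50*a^5 - 60*a^4 - 10*a^3 + 52*a^2 - 38*a - 12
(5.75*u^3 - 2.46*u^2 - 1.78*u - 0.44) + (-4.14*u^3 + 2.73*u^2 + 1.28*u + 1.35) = 1.61*u^3 + 0.27*u^2 - 0.5*u + 0.91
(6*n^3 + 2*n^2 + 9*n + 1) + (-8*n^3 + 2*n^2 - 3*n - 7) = -2*n^3 + 4*n^2 + 6*n - 6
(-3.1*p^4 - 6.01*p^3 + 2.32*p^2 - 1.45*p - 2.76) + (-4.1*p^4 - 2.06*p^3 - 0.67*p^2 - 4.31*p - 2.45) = -7.2*p^4 - 8.07*p^3 + 1.65*p^2 - 5.76*p - 5.21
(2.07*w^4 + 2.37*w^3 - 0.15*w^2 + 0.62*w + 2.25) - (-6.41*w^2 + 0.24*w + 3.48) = 2.07*w^4 + 2.37*w^3 + 6.26*w^2 + 0.38*w - 1.23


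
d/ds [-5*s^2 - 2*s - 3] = -10*s - 2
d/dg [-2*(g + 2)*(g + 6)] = -4*g - 16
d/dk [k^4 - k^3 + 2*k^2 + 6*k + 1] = 4*k^3 - 3*k^2 + 4*k + 6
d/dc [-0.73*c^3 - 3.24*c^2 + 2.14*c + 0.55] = -2.19*c^2 - 6.48*c + 2.14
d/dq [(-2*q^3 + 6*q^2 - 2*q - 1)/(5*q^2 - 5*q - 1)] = (-10*q^4 + 20*q^3 - 14*q^2 - 2*q - 3)/(25*q^4 - 50*q^3 + 15*q^2 + 10*q + 1)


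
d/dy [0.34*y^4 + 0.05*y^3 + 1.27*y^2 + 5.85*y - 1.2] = 1.36*y^3 + 0.15*y^2 + 2.54*y + 5.85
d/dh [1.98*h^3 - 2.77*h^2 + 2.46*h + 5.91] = 5.94*h^2 - 5.54*h + 2.46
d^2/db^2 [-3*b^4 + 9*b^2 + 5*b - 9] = 18 - 36*b^2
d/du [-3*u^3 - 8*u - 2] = -9*u^2 - 8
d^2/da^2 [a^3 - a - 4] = 6*a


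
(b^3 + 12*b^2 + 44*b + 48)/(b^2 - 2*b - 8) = (b^2 + 10*b + 24)/(b - 4)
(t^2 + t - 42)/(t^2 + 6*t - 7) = (t - 6)/(t - 1)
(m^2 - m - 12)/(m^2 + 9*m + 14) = (m^2 - m - 12)/(m^2 + 9*m + 14)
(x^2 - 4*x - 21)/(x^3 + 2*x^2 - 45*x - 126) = 1/(x + 6)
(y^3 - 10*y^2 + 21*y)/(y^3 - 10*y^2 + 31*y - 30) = y*(y - 7)/(y^2 - 7*y + 10)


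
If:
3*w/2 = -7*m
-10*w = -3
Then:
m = -9/140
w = 3/10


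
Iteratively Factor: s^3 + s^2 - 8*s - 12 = (s + 2)*(s^2 - s - 6) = (s - 3)*(s + 2)*(s + 2)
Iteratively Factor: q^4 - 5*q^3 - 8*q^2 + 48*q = (q - 4)*(q^3 - q^2 - 12*q) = q*(q - 4)*(q^2 - q - 12) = q*(q - 4)^2*(q + 3)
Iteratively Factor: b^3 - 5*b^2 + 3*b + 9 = (b + 1)*(b^2 - 6*b + 9) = (b - 3)*(b + 1)*(b - 3)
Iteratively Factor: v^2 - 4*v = (v - 4)*(v)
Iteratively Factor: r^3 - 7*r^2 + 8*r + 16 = (r - 4)*(r^2 - 3*r - 4) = (r - 4)^2*(r + 1)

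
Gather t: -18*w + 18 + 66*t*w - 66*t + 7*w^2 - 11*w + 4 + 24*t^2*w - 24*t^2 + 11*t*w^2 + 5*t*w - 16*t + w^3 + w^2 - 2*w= t^2*(24*w - 24) + t*(11*w^2 + 71*w - 82) + w^3 + 8*w^2 - 31*w + 22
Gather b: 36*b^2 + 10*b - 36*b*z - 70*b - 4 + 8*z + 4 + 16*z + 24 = 36*b^2 + b*(-36*z - 60) + 24*z + 24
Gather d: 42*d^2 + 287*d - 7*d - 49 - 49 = 42*d^2 + 280*d - 98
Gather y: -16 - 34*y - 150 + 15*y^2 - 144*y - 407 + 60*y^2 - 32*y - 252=75*y^2 - 210*y - 825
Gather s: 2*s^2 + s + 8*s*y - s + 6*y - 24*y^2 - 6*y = 2*s^2 + 8*s*y - 24*y^2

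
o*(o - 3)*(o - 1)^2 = o^4 - 5*o^3 + 7*o^2 - 3*o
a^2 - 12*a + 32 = (a - 8)*(a - 4)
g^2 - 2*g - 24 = (g - 6)*(g + 4)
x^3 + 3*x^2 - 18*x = x*(x - 3)*(x + 6)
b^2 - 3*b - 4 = (b - 4)*(b + 1)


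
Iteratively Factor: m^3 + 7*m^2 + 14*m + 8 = (m + 4)*(m^2 + 3*m + 2) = (m + 1)*(m + 4)*(m + 2)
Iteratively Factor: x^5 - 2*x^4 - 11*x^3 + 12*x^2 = (x + 3)*(x^4 - 5*x^3 + 4*x^2) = (x - 1)*(x + 3)*(x^3 - 4*x^2) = (x - 4)*(x - 1)*(x + 3)*(x^2) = x*(x - 4)*(x - 1)*(x + 3)*(x)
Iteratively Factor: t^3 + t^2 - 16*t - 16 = (t + 1)*(t^2 - 16) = (t - 4)*(t + 1)*(t + 4)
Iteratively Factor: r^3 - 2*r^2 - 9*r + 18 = (r - 3)*(r^2 + r - 6) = (r - 3)*(r - 2)*(r + 3)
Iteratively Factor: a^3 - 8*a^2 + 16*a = (a - 4)*(a^2 - 4*a) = a*(a - 4)*(a - 4)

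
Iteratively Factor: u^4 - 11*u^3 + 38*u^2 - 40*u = (u)*(u^3 - 11*u^2 + 38*u - 40) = u*(u - 4)*(u^2 - 7*u + 10) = u*(u - 5)*(u - 4)*(u - 2)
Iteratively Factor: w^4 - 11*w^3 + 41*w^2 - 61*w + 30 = (w - 1)*(w^3 - 10*w^2 + 31*w - 30) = (w - 3)*(w - 1)*(w^2 - 7*w + 10) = (w - 5)*(w - 3)*(w - 1)*(w - 2)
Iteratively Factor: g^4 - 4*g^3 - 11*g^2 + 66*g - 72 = (g - 3)*(g^3 - g^2 - 14*g + 24) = (g - 3)*(g + 4)*(g^2 - 5*g + 6) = (g - 3)^2*(g + 4)*(g - 2)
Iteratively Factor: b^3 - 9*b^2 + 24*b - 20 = (b - 2)*(b^2 - 7*b + 10) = (b - 2)^2*(b - 5)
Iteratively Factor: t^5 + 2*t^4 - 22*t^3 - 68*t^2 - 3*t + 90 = (t - 5)*(t^4 + 7*t^3 + 13*t^2 - 3*t - 18) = (t - 5)*(t - 1)*(t^3 + 8*t^2 + 21*t + 18) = (t - 5)*(t - 1)*(t + 2)*(t^2 + 6*t + 9) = (t - 5)*(t - 1)*(t + 2)*(t + 3)*(t + 3)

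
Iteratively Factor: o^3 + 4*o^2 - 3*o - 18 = (o - 2)*(o^2 + 6*o + 9) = (o - 2)*(o + 3)*(o + 3)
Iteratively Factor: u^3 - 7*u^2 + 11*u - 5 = (u - 5)*(u^2 - 2*u + 1) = (u - 5)*(u - 1)*(u - 1)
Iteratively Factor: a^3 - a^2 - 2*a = (a + 1)*(a^2 - 2*a) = a*(a + 1)*(a - 2)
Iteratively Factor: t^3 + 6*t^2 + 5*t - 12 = (t + 3)*(t^2 + 3*t - 4) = (t - 1)*(t + 3)*(t + 4)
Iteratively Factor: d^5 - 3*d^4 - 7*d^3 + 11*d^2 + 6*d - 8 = (d - 4)*(d^4 + d^3 - 3*d^2 - d + 2) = (d - 4)*(d + 2)*(d^3 - d^2 - d + 1) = (d - 4)*(d + 1)*(d + 2)*(d^2 - 2*d + 1) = (d - 4)*(d - 1)*(d + 1)*(d + 2)*(d - 1)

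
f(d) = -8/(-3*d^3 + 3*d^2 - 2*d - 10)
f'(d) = -8*(9*d^2 - 6*d + 2)/(-3*d^3 + 3*d^2 - 2*d - 10)^2 = 8*(-9*d^2 + 6*d - 2)/(3*d^3 - 3*d^2 + 2*d + 10)^2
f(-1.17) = -6.39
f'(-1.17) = -108.99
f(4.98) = 0.03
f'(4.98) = -0.02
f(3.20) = 0.10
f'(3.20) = -0.09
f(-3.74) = -0.04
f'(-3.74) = -0.03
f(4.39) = 0.04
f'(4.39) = -0.03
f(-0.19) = 0.84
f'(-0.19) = -0.31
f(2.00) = 0.31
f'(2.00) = -0.31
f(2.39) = 0.21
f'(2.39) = -0.21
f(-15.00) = 0.00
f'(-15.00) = 0.00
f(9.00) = 0.00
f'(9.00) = 0.00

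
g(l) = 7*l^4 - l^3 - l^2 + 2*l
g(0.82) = 3.58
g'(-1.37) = -72.89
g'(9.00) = 20153.00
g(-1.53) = 36.54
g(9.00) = 45135.00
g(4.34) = 2391.56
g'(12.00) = 47930.00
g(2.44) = 232.52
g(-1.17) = 11.01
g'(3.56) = 1220.16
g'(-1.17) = -44.61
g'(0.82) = 13.78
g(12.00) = 143304.00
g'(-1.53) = -102.25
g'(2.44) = 386.01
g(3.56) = 1073.67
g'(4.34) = 2225.72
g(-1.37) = 22.61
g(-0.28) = -0.57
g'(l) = 28*l^3 - 3*l^2 - 2*l + 2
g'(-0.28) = 1.71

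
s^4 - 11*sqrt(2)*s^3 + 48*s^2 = s^2*(s - 8*sqrt(2))*(s - 3*sqrt(2))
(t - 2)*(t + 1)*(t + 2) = t^3 + t^2 - 4*t - 4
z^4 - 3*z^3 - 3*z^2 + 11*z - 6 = (z - 3)*(z - 1)^2*(z + 2)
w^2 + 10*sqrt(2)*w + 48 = (w + 4*sqrt(2))*(w + 6*sqrt(2))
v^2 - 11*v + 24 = (v - 8)*(v - 3)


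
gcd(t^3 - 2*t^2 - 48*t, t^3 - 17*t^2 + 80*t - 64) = t - 8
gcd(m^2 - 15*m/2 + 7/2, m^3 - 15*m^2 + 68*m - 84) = m - 7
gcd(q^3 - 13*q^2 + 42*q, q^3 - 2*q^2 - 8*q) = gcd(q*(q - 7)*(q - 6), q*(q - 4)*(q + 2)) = q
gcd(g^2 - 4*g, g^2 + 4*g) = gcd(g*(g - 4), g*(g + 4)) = g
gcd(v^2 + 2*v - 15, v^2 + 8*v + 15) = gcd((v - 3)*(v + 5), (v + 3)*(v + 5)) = v + 5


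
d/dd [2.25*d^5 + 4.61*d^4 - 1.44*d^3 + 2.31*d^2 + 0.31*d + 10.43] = 11.25*d^4 + 18.44*d^3 - 4.32*d^2 + 4.62*d + 0.31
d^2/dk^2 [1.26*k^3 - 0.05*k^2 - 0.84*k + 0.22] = 7.56*k - 0.1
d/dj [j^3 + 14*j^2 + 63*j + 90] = 3*j^2 + 28*j + 63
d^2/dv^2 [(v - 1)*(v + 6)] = 2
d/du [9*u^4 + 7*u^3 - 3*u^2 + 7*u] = 36*u^3 + 21*u^2 - 6*u + 7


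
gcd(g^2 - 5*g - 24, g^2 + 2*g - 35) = 1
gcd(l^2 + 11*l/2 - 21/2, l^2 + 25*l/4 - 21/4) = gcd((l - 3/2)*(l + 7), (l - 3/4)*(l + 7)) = l + 7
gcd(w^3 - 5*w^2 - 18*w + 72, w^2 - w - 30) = w - 6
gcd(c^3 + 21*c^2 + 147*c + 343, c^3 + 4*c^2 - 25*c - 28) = c + 7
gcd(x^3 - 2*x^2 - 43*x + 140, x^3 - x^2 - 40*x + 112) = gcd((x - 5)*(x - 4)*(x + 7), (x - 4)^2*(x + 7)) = x^2 + 3*x - 28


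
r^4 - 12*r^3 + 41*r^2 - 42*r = r*(r - 7)*(r - 3)*(r - 2)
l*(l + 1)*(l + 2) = l^3 + 3*l^2 + 2*l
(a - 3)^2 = a^2 - 6*a + 9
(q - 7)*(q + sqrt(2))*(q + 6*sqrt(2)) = q^3 - 7*q^2 + 7*sqrt(2)*q^2 - 49*sqrt(2)*q + 12*q - 84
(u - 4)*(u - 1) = u^2 - 5*u + 4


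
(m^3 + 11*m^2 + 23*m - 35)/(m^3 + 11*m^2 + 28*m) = (m^2 + 4*m - 5)/(m*(m + 4))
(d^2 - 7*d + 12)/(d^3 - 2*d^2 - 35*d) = (-d^2 + 7*d - 12)/(d*(-d^2 + 2*d + 35))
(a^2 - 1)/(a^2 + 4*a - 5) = (a + 1)/(a + 5)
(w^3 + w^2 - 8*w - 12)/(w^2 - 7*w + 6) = (w^3 + w^2 - 8*w - 12)/(w^2 - 7*w + 6)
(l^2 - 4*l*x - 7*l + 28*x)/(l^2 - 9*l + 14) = (l - 4*x)/(l - 2)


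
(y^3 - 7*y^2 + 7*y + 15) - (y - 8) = y^3 - 7*y^2 + 6*y + 23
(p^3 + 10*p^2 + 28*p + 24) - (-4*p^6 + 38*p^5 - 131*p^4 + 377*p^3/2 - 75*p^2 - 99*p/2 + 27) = 4*p^6 - 38*p^5 + 131*p^4 - 375*p^3/2 + 85*p^2 + 155*p/2 - 3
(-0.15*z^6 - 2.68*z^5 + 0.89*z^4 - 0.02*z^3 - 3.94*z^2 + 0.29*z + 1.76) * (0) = 0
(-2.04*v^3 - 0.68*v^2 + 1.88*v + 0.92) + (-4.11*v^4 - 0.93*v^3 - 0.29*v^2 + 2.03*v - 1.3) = -4.11*v^4 - 2.97*v^3 - 0.97*v^2 + 3.91*v - 0.38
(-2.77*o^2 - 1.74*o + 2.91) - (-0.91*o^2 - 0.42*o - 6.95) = -1.86*o^2 - 1.32*o + 9.86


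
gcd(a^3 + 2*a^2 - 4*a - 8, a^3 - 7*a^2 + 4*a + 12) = a - 2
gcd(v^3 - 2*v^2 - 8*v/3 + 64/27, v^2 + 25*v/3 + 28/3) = v + 4/3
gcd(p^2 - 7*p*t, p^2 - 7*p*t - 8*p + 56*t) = p - 7*t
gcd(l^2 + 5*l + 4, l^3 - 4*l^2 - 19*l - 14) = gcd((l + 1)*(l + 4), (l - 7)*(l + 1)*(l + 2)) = l + 1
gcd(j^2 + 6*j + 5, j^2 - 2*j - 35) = j + 5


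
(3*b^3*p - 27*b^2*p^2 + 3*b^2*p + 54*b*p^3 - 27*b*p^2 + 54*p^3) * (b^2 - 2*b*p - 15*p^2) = 3*b^5*p - 33*b^4*p^2 + 3*b^4*p + 63*b^3*p^3 - 33*b^3*p^2 + 297*b^2*p^4 + 63*b^2*p^3 - 810*b*p^5 + 297*b*p^4 - 810*p^5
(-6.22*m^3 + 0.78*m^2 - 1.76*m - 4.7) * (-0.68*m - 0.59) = 4.2296*m^4 + 3.1394*m^3 + 0.7366*m^2 + 4.2344*m + 2.773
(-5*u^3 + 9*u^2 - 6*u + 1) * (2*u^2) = -10*u^5 + 18*u^4 - 12*u^3 + 2*u^2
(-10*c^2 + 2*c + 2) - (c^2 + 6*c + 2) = -11*c^2 - 4*c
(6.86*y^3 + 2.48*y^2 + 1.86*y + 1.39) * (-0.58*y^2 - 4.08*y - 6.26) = -3.9788*y^5 - 29.4272*y^4 - 54.1408*y^3 - 23.9198*y^2 - 17.3148*y - 8.7014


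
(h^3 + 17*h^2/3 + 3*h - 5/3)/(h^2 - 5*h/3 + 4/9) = 3*(h^2 + 6*h + 5)/(3*h - 4)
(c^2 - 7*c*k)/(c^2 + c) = (c - 7*k)/(c + 1)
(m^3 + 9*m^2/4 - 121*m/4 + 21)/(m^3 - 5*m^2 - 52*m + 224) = (m - 3/4)/(m - 8)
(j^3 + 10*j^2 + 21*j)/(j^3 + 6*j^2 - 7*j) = (j + 3)/(j - 1)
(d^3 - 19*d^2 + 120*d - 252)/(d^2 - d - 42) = (d^2 - 12*d + 36)/(d + 6)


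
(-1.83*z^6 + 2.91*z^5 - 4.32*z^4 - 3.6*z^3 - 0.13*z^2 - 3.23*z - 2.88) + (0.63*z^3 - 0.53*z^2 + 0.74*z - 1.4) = -1.83*z^6 + 2.91*z^5 - 4.32*z^4 - 2.97*z^3 - 0.66*z^2 - 2.49*z - 4.28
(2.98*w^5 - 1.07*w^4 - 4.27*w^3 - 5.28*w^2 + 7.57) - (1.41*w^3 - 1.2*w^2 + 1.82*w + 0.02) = 2.98*w^5 - 1.07*w^4 - 5.68*w^3 - 4.08*w^2 - 1.82*w + 7.55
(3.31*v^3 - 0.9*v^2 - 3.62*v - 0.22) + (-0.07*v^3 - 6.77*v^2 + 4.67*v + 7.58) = 3.24*v^3 - 7.67*v^2 + 1.05*v + 7.36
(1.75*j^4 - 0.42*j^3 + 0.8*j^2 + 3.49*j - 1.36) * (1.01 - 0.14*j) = -0.245*j^5 + 1.8263*j^4 - 0.5362*j^3 + 0.3194*j^2 + 3.7153*j - 1.3736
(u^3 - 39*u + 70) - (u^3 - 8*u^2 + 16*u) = 8*u^2 - 55*u + 70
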